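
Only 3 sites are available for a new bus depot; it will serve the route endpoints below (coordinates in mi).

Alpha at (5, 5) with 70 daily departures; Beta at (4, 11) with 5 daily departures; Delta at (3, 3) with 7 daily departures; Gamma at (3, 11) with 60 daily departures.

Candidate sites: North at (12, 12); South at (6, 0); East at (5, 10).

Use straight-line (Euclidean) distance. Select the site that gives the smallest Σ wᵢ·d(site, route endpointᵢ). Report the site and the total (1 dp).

East, total 542.2 mi

Total weighted distance at each candidate:
  North (12, 12): total = 1365.7
  South (6, 0): total = 1126.6
  East (5, 10): total = 542.2
Minimum is at East with total 542.2 mi.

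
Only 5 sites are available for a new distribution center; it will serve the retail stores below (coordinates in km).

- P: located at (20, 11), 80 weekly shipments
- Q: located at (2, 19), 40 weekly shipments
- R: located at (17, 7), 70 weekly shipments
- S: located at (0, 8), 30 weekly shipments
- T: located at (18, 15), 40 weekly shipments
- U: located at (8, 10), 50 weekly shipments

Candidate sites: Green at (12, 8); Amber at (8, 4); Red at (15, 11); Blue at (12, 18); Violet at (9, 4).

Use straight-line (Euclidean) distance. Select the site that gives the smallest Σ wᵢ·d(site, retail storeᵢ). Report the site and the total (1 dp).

Total weighted distance at each candidate:
  Green (12, 8): total = 2587.5
  Amber (8, 4): total = 3584.7
  Red (15, 11): total = 2336.1
  Blue (12, 18): total = 3282.4
  Violet (9, 4): total = 3471.4
Minimum is at Red with total 2336.1 km.

Red, total 2336.1 km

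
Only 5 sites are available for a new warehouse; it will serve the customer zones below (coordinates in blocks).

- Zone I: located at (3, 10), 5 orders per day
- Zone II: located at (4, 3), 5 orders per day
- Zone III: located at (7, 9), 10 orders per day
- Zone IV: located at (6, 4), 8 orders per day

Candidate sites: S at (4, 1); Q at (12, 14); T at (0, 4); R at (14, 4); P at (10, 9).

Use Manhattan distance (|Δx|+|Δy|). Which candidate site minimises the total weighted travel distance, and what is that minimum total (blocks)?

P, total 202 blocks

Total weighted distance at each candidate:
  S (4, 1): total = 210
  Q (12, 14): total = 388
  T (0, 4): total = 238
  R (14, 4): total = 324
  P (10, 9): total = 202
Minimum is at P with total 202 blocks.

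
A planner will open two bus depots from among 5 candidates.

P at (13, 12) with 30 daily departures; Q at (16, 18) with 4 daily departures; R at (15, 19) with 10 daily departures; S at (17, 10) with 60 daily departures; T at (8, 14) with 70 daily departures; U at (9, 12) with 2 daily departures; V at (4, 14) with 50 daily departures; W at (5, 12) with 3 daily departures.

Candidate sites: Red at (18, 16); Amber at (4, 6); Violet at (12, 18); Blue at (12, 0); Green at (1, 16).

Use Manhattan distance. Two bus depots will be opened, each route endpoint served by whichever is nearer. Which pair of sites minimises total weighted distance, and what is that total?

Evaluate every pair (each demand assigned to the nearer of the two):
  {Red, Green}: total = 1694
  {Violet, Green}: total = 1898
  {Red, Violet}: total = 1903
  {Amber, Violet}: total = 2045
  {Red, Amber}: total = 2049
  {Violet, Blue}: total = 2263
  {Blue, Green}: total = 2456
  {Red, Blue}: total = 2483
  {Amber, Green}: total = 2631
  {Amber, Blue}: total = 2881
Best pair: {Red, Green} with total 1694.

{Red, Green}, total 1694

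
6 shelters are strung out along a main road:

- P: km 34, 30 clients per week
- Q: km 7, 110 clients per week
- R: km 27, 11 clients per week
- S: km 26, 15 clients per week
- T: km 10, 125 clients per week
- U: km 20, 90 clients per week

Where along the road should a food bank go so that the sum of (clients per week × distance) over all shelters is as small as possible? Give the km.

For a sum of weighted absolute distances on a line, the optimum is the weighted median (not the mean). Total weight W = 381; half-weight = 190.5.
Sort by position and accumulate weight:
  km 7 (Q, w=110) → cum 110
  km 10 (T, w=125) → cum 235  ≥ 190.5 → median here
  km 20 (U, w=90) → cum 325
  km 26 (S, w=15) → cum 340
  km 27 (R, w=11) → cum 351
  km 34 (P, w=30) → cum 381
Optimal location: km 10.

x = 10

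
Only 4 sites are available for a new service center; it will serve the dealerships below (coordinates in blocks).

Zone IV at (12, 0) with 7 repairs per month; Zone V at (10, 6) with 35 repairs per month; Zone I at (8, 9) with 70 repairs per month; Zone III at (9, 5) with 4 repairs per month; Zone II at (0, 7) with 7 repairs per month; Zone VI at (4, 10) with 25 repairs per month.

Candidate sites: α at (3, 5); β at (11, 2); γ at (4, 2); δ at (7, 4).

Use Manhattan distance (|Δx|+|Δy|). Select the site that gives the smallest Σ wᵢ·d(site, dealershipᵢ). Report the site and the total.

δ, total 965 blocks

Total weighted distance at each candidate:
  α (3, 5): total = 1217
  β (11, 2): total = 1403
  γ (4, 2): total = 1485
  δ (7, 4): total = 965
Minimum is at δ with total 965 blocks.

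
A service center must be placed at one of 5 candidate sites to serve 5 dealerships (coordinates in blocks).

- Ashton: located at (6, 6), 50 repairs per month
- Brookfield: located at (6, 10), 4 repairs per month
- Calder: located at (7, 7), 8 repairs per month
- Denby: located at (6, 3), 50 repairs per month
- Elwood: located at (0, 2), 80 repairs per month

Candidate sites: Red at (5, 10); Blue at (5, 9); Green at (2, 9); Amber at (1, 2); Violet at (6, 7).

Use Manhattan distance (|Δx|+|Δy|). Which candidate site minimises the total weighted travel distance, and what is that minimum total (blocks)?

Amber, total 970 blocks

Total weighted distance at each candidate:
  Red (5, 10): total = 1734
  Blue (5, 9): total = 1550
  Green (2, 9): total = 1646
  Amber (1, 2): total = 970
  Violet (6, 7): total = 1150
Minimum is at Amber with total 970 blocks.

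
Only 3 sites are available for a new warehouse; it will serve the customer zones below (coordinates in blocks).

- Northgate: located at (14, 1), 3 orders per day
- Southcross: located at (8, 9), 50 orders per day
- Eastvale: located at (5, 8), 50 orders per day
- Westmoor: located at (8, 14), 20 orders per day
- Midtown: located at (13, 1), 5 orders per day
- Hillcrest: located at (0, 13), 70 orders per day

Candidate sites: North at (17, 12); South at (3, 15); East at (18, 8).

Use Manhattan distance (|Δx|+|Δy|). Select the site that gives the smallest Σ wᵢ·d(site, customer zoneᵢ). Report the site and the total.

Total weighted distance at each candidate:
  North (17, 12): total = 2997
  South (3, 15): total = 1665
  East (18, 8): total = 3223
Minimum is at South with total 1665 blocks.

South, total 1665 blocks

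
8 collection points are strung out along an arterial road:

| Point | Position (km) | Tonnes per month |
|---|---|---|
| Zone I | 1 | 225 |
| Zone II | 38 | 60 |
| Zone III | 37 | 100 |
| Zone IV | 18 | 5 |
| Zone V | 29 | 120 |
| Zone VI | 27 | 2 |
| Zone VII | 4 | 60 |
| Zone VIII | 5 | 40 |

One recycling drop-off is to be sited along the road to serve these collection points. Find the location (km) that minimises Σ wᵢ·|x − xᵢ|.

For a sum of weighted absolute distances on a line, the optimum is the weighted median (not the mean). Total weight W = 612; half-weight = 306.
Sort by position and accumulate weight:
  km 1 (Zone I, w=225) → cum 225
  km 4 (Zone VII, w=60) → cum 285
  km 5 (Zone VIII, w=40) → cum 325  ≥ 306 → median here
  km 18 (Zone IV, w=5) → cum 330
  km 27 (Zone VI, w=2) → cum 332
  km 29 (Zone V, w=120) → cum 452
  km 37 (Zone III, w=100) → cum 552
  km 38 (Zone II, w=60) → cum 612
Optimal location: km 5.

x = 5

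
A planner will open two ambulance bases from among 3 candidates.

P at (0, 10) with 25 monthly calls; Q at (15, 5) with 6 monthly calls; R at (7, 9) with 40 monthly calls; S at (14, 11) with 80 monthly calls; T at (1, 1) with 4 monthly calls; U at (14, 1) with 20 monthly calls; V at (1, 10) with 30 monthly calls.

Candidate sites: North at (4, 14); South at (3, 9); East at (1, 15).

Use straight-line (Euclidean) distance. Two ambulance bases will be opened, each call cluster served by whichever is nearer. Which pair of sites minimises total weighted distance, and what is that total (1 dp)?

{North, South}, total 1522.3

Evaluate every pair (each demand assigned to the nearer of the two):
  {North, South}: total = 1522.3
  {South, East}: total = 1581.5
  {North, East}: total = 1812.6
Best pair: {North, South} with total 1522.3.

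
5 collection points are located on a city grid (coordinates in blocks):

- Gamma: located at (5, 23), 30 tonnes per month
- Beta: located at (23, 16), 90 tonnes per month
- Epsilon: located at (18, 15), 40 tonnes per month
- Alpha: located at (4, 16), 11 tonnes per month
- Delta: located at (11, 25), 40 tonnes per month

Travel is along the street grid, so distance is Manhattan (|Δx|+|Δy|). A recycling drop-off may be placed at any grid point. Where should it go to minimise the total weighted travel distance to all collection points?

Manhattan distance separates: Σwᵢ(|x−xᵢ|+|y−yᵢ|) = Σwᵢ|x−xᵢ| + Σwᵢ|y−yᵢ|, so x and y are optimised independently as 1-D weighted medians.
Total weight W = 211; half = 105.5.
x-coordinate, sorted with cumulative weight:
  x=4 (Alpha, w=11) cum 11
  x=5 (Gamma, w=30) cum 41
  x=11 (Delta, w=40) cum 81
  x=18 (Epsilon, w=40) cum 121  ← median
  x=23 (Beta, w=90) cum 211
⇒ x* = 18
y-coordinate, sorted with cumulative weight:
  y=15 (Epsilon, w=40) cum 40
  y=16 (Beta, w=90) cum 130  ← median
  y=16 (Alpha, w=11) cum 141
  y=23 (Gamma, w=30) cum 171
  y=25 (Delta, w=40) cum 211
⇒ y* = 16

(18, 16)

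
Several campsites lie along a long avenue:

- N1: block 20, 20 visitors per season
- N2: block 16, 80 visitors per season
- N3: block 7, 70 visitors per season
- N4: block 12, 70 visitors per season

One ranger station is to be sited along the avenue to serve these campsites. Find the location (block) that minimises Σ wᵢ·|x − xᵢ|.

x = 12

For a sum of weighted absolute distances on a line, the optimum is the weighted median (not the mean). Total weight W = 240; half-weight = 120.
Sort by position and accumulate weight:
  block 7 (N3, w=70) → cum 70
  block 12 (N4, w=70) → cum 140  ≥ 120 → median here
  block 16 (N2, w=80) → cum 220
  block 20 (N1, w=20) → cum 240
Optimal location: block 12.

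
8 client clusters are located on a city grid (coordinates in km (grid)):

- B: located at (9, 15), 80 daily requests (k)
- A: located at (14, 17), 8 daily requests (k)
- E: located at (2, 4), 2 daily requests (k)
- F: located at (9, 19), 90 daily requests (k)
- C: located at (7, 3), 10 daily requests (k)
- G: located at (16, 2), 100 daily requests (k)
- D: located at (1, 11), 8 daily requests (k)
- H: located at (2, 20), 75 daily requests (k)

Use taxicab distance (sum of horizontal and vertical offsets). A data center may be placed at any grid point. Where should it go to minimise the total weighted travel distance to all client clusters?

Manhattan distance separates: Σwᵢ(|x−xᵢ|+|y−yᵢ|) = Σwᵢ|x−xᵢ| + Σwᵢ|y−yᵢ|, so x and y are optimised independently as 1-D weighted medians.
Total weight W = 373; half = 186.5.
x-coordinate, sorted with cumulative weight:
  x=1 (D, w=8) cum 8
  x=2 (E, w=2) cum 10
  x=2 (H, w=75) cum 85
  x=7 (C, w=10) cum 95
  x=9 (B, w=80) cum 175
  x=9 (F, w=90) cum 265  ← median
  x=14 (A, w=8) cum 273
  x=16 (G, w=100) cum 373
⇒ x* = 9
y-coordinate, sorted with cumulative weight:
  y=2 (G, w=100) cum 100
  y=3 (C, w=10) cum 110
  y=4 (E, w=2) cum 112
  y=11 (D, w=8) cum 120
  y=15 (B, w=80) cum 200  ← median
  y=17 (A, w=8) cum 208
  y=19 (F, w=90) cum 298
  y=20 (H, w=75) cum 373
⇒ y* = 15

(9, 15)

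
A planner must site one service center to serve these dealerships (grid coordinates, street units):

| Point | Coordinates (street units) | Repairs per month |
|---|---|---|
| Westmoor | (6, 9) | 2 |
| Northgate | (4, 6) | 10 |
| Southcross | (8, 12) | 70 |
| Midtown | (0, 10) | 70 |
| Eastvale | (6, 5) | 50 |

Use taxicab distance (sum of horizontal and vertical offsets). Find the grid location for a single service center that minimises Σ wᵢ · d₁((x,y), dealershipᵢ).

Manhattan distance separates: Σwᵢ(|x−xᵢ|+|y−yᵢ|) = Σwᵢ|x−xᵢ| + Σwᵢ|y−yᵢ|, so x and y are optimised independently as 1-D weighted medians.
Total weight W = 202; half = 101.
x-coordinate, sorted with cumulative weight:
  x=0 (Midtown, w=70) cum 70
  x=4 (Northgate, w=10) cum 80
  x=6 (Westmoor, w=2) cum 82
  x=6 (Eastvale, w=50) cum 132  ← median
  x=8 (Southcross, w=70) cum 202
⇒ x* = 6
y-coordinate, sorted with cumulative weight:
  y=5 (Eastvale, w=50) cum 50
  y=6 (Northgate, w=10) cum 60
  y=9 (Westmoor, w=2) cum 62
  y=10 (Midtown, w=70) cum 132  ← median
  y=12 (Southcross, w=70) cum 202
⇒ y* = 10

(6, 10)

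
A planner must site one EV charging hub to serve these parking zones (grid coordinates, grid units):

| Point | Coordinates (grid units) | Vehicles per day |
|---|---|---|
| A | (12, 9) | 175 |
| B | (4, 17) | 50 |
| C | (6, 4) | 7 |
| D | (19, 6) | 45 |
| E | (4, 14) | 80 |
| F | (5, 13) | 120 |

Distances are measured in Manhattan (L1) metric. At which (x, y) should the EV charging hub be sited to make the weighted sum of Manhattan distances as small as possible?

(5, 13)

Manhattan distance separates: Σwᵢ(|x−xᵢ|+|y−yᵢ|) = Σwᵢ|x−xᵢ| + Σwᵢ|y−yᵢ|, so x and y are optimised independently as 1-D weighted medians.
Total weight W = 477; half = 238.5.
x-coordinate, sorted with cumulative weight:
  x=4 (B, w=50) cum 50
  x=4 (E, w=80) cum 130
  x=5 (F, w=120) cum 250  ← median
  x=6 (C, w=7) cum 257
  x=12 (A, w=175) cum 432
  x=19 (D, w=45) cum 477
⇒ x* = 5
y-coordinate, sorted with cumulative weight:
  y=4 (C, w=7) cum 7
  y=6 (D, w=45) cum 52
  y=9 (A, w=175) cum 227
  y=13 (F, w=120) cum 347  ← median
  y=14 (E, w=80) cum 427
  y=17 (B, w=50) cum 477
⇒ y* = 13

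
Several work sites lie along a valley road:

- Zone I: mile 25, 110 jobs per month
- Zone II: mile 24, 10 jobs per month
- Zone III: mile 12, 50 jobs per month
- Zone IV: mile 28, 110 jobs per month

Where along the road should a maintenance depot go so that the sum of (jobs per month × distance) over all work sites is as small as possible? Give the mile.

x = 25

For a sum of weighted absolute distances on a line, the optimum is the weighted median (not the mean). Total weight W = 280; half-weight = 140.
Sort by position and accumulate weight:
  mile 12 (Zone III, w=50) → cum 50
  mile 24 (Zone II, w=10) → cum 60
  mile 25 (Zone I, w=110) → cum 170  ≥ 140 → median here
  mile 28 (Zone IV, w=110) → cum 280
Optimal location: mile 25.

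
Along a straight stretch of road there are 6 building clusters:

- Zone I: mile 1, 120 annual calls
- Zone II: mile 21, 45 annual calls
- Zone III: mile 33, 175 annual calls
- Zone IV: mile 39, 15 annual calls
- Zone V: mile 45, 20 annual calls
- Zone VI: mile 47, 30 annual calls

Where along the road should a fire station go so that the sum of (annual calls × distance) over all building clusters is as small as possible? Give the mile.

x = 33

For a sum of weighted absolute distances on a line, the optimum is the weighted median (not the mean). Total weight W = 405; half-weight = 202.5.
Sort by position and accumulate weight:
  mile 1 (Zone I, w=120) → cum 120
  mile 21 (Zone II, w=45) → cum 165
  mile 33 (Zone III, w=175) → cum 340  ≥ 202.5 → median here
  mile 39 (Zone IV, w=15) → cum 355
  mile 45 (Zone V, w=20) → cum 375
  mile 47 (Zone VI, w=30) → cum 405
Optimal location: mile 33.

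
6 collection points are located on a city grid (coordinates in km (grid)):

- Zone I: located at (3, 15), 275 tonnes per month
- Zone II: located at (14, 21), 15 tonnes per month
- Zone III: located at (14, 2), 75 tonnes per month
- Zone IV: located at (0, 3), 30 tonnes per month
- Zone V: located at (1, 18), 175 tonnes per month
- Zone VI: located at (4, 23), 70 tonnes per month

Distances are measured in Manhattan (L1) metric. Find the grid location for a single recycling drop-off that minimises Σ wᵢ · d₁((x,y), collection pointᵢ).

(3, 15)

Manhattan distance separates: Σwᵢ(|x−xᵢ|+|y−yᵢ|) = Σwᵢ|x−xᵢ| + Σwᵢ|y−yᵢ|, so x and y are optimised independently as 1-D weighted medians.
Total weight W = 640; half = 320.
x-coordinate, sorted with cumulative weight:
  x=0 (Zone IV, w=30) cum 30
  x=1 (Zone V, w=175) cum 205
  x=3 (Zone I, w=275) cum 480  ← median
  x=4 (Zone VI, w=70) cum 550
  x=14 (Zone II, w=15) cum 565
  x=14 (Zone III, w=75) cum 640
⇒ x* = 3
y-coordinate, sorted with cumulative weight:
  y=2 (Zone III, w=75) cum 75
  y=3 (Zone IV, w=30) cum 105
  y=15 (Zone I, w=275) cum 380  ← median
  y=18 (Zone V, w=175) cum 555
  y=21 (Zone II, w=15) cum 570
  y=23 (Zone VI, w=70) cum 640
⇒ y* = 15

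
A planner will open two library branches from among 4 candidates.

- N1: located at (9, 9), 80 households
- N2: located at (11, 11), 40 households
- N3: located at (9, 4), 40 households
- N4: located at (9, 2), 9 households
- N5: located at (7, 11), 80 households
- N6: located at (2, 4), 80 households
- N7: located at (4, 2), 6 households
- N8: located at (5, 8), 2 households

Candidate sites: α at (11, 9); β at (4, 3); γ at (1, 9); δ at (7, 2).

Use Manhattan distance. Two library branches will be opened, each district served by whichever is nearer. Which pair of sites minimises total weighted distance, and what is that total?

{α, β}, total 1272

Evaluate every pair (each demand assigned to the nearer of the two):
  {α, β}: total = 1272
  {α, δ}: total = 1490
  {α, γ}: total = 1631
  {β, γ}: total = 2310
  {β, δ}: total = 2396
  {γ, δ}: total = 2446
Best pair: {α, β} with total 1272.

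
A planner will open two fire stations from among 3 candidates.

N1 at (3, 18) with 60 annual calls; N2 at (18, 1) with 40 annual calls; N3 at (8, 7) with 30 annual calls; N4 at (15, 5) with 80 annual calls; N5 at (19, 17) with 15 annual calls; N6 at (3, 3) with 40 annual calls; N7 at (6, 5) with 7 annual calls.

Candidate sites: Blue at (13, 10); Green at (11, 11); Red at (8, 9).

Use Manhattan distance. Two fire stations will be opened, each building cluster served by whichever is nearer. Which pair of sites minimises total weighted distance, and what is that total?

{Blue, Red}, total 2697

Evaluate every pair (each demand assigned to the nearer of the two):
  {Blue, Red}: total = 2697
  {Green, Red}: total = 3072
  {Blue, Green}: total = 3142
Best pair: {Blue, Red} with total 2697.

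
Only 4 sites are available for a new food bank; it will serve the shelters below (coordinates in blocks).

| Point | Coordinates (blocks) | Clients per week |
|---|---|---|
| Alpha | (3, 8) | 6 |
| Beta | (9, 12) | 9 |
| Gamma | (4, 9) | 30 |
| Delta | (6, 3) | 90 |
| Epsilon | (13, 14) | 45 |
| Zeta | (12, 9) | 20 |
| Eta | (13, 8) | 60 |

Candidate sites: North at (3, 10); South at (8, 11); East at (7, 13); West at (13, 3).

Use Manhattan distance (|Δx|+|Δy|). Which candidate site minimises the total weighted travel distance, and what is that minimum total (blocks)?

South, total 2106 blocks

Total weighted distance at each candidate:
  North (3, 10): total = 2594
  South (8, 11): total = 2106
  East (7, 13): total = 2436
  West (13, 3): total = 2222
Minimum is at South with total 2106 blocks.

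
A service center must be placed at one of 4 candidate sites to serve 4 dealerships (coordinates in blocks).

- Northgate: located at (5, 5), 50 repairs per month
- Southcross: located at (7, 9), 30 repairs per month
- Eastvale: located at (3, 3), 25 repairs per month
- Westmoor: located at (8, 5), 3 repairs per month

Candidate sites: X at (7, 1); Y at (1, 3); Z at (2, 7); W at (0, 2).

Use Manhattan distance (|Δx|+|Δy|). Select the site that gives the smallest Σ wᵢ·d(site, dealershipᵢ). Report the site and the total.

Total weighted distance at each candidate:
  X (7, 1): total = 705
  Y (1, 3): total = 737
  Z (2, 7): total = 609
  W (0, 2): total = 953
Minimum is at Z with total 609 blocks.

Z, total 609 blocks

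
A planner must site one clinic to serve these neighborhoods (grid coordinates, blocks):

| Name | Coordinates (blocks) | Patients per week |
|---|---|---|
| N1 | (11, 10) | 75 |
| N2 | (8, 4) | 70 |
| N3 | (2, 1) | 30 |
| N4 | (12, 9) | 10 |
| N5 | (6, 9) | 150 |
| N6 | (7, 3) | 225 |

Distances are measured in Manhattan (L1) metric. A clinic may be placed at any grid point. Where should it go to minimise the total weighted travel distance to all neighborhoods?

(7, 4)

Manhattan distance separates: Σwᵢ(|x−xᵢ|+|y−yᵢ|) = Σwᵢ|x−xᵢ| + Σwᵢ|y−yᵢ|, so x and y are optimised independently as 1-D weighted medians.
Total weight W = 560; half = 280.
x-coordinate, sorted with cumulative weight:
  x=2 (N3, w=30) cum 30
  x=6 (N5, w=150) cum 180
  x=7 (N6, w=225) cum 405  ← median
  x=8 (N2, w=70) cum 475
  x=11 (N1, w=75) cum 550
  x=12 (N4, w=10) cum 560
⇒ x* = 7
y-coordinate, sorted with cumulative weight:
  y=1 (N3, w=30) cum 30
  y=3 (N6, w=225) cum 255
  y=4 (N2, w=70) cum 325  ← median
  y=9 (N4, w=10) cum 335
  y=9 (N5, w=150) cum 485
  y=10 (N1, w=75) cum 560
⇒ y* = 4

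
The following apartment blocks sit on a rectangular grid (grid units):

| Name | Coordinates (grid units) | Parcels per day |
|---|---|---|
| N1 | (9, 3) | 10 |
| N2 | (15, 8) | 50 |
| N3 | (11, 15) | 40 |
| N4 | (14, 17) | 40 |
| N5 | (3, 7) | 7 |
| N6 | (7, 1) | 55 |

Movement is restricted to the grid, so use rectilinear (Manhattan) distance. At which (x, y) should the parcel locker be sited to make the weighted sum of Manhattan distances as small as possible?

Manhattan distance separates: Σwᵢ(|x−xᵢ|+|y−yᵢ|) = Σwᵢ|x−xᵢ| + Σwᵢ|y−yᵢ|, so x and y are optimised independently as 1-D weighted medians.
Total weight W = 202; half = 101.
x-coordinate, sorted with cumulative weight:
  x=3 (N5, w=7) cum 7
  x=7 (N6, w=55) cum 62
  x=9 (N1, w=10) cum 72
  x=11 (N3, w=40) cum 112  ← median
  x=14 (N4, w=40) cum 152
  x=15 (N2, w=50) cum 202
⇒ x* = 11
y-coordinate, sorted with cumulative weight:
  y=1 (N6, w=55) cum 55
  y=3 (N1, w=10) cum 65
  y=7 (N5, w=7) cum 72
  y=8 (N2, w=50) cum 122  ← median
  y=15 (N3, w=40) cum 162
  y=17 (N4, w=40) cum 202
⇒ y* = 8

(11, 8)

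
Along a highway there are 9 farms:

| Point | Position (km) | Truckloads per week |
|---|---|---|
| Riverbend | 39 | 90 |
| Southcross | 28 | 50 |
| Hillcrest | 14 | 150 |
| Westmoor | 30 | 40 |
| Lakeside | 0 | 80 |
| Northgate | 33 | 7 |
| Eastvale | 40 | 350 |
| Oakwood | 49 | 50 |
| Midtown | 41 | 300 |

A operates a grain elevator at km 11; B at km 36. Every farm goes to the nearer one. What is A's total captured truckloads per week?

The indifferent point is the midpoint (11+36)/2 = 23.5; farms left of it (closer to A at 11) go to A, those right go to B.
  Lakeside at 0 (w=80) → A
  Hillcrest at 14 (w=150) → A
  Southcross at 28 (w=50) → B
  Westmoor at 30 (w=40) → B
  Northgate at 33 (w=7) → B
  Riverbend at 39 (w=90) → B
  Eastvale at 40 (w=350) → B
  Midtown at 41 (w=300) → B
  Oakwood at 49 (w=50) → B
A captures 230; B captures 887.

230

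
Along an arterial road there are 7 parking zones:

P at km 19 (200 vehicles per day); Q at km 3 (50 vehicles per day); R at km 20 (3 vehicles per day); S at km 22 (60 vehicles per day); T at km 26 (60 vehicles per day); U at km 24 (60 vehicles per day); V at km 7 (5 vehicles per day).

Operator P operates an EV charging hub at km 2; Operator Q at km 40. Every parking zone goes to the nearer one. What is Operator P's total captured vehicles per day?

258

The indifferent point is the midpoint (2+40)/2 = 21; parking zones left of it (closer to Operator P at 2) go to Operator P, those right go to Operator Q.
  Q at 3 (w=50) → Operator P
  V at 7 (w=5) → Operator P
  P at 19 (w=200) → Operator P
  R at 20 (w=3) → Operator P
  S at 22 (w=60) → Operator Q
  U at 24 (w=60) → Operator Q
  T at 26 (w=60) → Operator Q
Operator P captures 258; Operator Q captures 180.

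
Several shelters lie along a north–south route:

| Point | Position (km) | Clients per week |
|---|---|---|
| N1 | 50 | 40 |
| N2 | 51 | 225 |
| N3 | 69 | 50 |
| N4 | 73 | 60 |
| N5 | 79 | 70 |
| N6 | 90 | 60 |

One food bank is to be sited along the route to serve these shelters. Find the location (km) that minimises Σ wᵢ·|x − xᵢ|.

For a sum of weighted absolute distances on a line, the optimum is the weighted median (not the mean). Total weight W = 505; half-weight = 252.5.
Sort by position and accumulate weight:
  km 50 (N1, w=40) → cum 40
  km 51 (N2, w=225) → cum 265  ≥ 252.5 → median here
  km 69 (N3, w=50) → cum 315
  km 73 (N4, w=60) → cum 375
  km 79 (N5, w=70) → cum 445
  km 90 (N6, w=60) → cum 505
Optimal location: km 51.

x = 51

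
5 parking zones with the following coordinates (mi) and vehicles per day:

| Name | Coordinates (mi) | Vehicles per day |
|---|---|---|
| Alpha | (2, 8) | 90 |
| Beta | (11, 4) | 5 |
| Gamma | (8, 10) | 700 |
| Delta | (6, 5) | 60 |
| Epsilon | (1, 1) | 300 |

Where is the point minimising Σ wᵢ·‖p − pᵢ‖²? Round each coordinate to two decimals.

(5.62, 7.22)

The minimiser of Σwᵢ‖p−pᵢ‖² is the weighted centroid p* = (Σwᵢpᵢ)/(Σwᵢ).
Σwᵢ = 1155.
Σwᵢxᵢ = 90·2 + 5·11 + 700·8 + 60·6 + 300·1 = 6495.
Σwᵢyᵢ = 90·8 + 5·4 + 700·10 + 60·5 + 300·1 = 8340.
x* = 6495/1155 = 5.62, y* = 8340/1155 = 7.22.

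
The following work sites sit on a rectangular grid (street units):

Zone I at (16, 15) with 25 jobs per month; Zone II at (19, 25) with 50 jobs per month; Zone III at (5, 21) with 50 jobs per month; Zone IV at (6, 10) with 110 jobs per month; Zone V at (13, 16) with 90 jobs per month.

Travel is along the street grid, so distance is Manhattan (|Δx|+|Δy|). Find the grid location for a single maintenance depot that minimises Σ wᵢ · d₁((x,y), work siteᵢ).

Manhattan distance separates: Σwᵢ(|x−xᵢ|+|y−yᵢ|) = Σwᵢ|x−xᵢ| + Σwᵢ|y−yᵢ|, so x and y are optimised independently as 1-D weighted medians.
Total weight W = 325; half = 162.5.
x-coordinate, sorted with cumulative weight:
  x=5 (Zone III, w=50) cum 50
  x=6 (Zone IV, w=110) cum 160
  x=13 (Zone V, w=90) cum 250  ← median
  x=16 (Zone I, w=25) cum 275
  x=19 (Zone II, w=50) cum 325
⇒ x* = 13
y-coordinate, sorted with cumulative weight:
  y=10 (Zone IV, w=110) cum 110
  y=15 (Zone I, w=25) cum 135
  y=16 (Zone V, w=90) cum 225  ← median
  y=21 (Zone III, w=50) cum 275
  y=25 (Zone II, w=50) cum 325
⇒ y* = 16

(13, 16)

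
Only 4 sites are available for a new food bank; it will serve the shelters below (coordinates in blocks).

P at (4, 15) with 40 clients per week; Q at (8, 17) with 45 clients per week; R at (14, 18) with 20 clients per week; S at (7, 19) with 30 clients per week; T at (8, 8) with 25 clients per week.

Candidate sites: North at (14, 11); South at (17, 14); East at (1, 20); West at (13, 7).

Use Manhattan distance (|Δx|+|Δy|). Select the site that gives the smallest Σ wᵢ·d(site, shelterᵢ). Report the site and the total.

Total weighted distance at each candidate:
  North (14, 11): total = 1915
  South (17, 14): total = 2065
  East (1, 20): total = 1755
  West (13, 7): total = 2285
Minimum is at East with total 1755 blocks.

East, total 1755 blocks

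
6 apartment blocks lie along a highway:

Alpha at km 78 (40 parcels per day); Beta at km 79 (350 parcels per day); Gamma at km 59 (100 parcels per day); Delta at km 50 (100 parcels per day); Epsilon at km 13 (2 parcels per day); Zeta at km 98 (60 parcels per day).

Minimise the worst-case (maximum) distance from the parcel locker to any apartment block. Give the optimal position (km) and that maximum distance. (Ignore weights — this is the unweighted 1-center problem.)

location 55.5, max distance 42.5

The 1-center on a line is the midpoint of the two extreme points: leftmost at 13, rightmost at 98.
Optimal location = (13 + 98)/2 = 55.5; maximum distance = (98 − 13)/2 = 42.5.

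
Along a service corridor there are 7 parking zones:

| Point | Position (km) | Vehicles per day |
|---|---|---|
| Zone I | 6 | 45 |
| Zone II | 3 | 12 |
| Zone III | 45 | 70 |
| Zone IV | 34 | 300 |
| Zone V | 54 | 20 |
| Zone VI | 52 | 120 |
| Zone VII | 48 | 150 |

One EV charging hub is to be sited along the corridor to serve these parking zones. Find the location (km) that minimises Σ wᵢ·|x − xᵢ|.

For a sum of weighted absolute distances on a line, the optimum is the weighted median (not the mean). Total weight W = 717; half-weight = 358.5.
Sort by position and accumulate weight:
  km 3 (Zone II, w=12) → cum 12
  km 6 (Zone I, w=45) → cum 57
  km 34 (Zone IV, w=300) → cum 357
  km 45 (Zone III, w=70) → cum 427  ≥ 358.5 → median here
  km 48 (Zone VII, w=150) → cum 577
  km 52 (Zone VI, w=120) → cum 697
  km 54 (Zone V, w=20) → cum 717
Optimal location: km 45.

x = 45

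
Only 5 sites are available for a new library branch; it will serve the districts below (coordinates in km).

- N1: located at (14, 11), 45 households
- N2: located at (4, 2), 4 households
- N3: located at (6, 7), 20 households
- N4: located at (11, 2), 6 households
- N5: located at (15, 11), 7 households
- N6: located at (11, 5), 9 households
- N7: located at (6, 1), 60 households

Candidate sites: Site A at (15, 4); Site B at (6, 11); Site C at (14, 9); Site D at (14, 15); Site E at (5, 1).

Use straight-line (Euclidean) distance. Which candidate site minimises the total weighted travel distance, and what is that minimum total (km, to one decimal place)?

Total weighted distance at each candidate:
  Site A (15, 4): total = 1234.8
  Site B (6, 11): total = 1271.9
  Site C (14, 9): total = 1088.9
  Site D (14, 15): total = 1642.2
  Site E (5, 1): total = 993.1
Minimum is at Site E with total 993.1 km.

Site E, total 993.1 km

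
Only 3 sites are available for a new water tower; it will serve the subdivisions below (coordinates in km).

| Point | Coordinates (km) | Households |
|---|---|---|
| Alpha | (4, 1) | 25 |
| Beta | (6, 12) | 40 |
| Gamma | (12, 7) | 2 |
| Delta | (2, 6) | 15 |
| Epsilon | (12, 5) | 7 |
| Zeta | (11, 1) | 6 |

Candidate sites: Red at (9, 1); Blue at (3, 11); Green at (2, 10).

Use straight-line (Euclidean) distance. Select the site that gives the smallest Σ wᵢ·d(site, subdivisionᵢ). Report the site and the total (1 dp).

Total weighted distance at each candidate:
  Red (9, 1): total = 770.5
  Blue (3, 11): total = 626.5
  Green (2, 10): total = 644.9
Minimum is at Blue with total 626.5 km.

Blue, total 626.5 km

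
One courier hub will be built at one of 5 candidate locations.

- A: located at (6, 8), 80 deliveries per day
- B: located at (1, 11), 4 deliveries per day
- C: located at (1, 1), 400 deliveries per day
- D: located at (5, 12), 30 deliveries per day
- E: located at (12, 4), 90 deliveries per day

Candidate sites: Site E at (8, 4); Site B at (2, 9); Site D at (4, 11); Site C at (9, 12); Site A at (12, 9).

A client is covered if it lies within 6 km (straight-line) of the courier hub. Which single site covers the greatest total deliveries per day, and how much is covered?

Coverage radius r = 6 km; a point is covered iff (Δx)²+(Δy)² ≤ 6² = 36.
  Site E (8, 4): covers {A, E} → 170
  Site B (2, 9): covers {A, B, D} → 114
  Site D (4, 11): covers {A, B, D} → 114
  Site C (9, 12): covers {A, D} → 110
  Site A (12, 9): covers {E} → 90
Maximum coverage at Site E: 170 deliveries per day.

Site E, covering 170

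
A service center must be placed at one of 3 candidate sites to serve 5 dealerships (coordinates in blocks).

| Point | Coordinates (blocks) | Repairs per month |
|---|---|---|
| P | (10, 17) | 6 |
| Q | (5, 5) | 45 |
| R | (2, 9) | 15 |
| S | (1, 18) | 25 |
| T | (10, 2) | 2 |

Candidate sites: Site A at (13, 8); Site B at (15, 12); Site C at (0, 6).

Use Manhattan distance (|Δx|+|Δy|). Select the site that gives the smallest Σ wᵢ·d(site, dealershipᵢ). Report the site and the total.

Site C, total 824 blocks

Total weighted distance at each candidate:
  Site A (13, 8): total = 1315
  Site B (15, 12): total = 1595
  Site C (0, 6): total = 824
Minimum is at Site C with total 824 blocks.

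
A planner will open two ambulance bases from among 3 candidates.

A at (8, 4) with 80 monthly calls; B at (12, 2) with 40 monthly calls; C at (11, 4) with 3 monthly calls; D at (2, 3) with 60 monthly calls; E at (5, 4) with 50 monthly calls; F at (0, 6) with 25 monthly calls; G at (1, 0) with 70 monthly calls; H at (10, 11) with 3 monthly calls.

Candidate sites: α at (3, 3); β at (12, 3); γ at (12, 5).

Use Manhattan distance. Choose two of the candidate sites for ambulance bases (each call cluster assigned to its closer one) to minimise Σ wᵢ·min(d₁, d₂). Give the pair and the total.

Evaluate every pair (each demand assigned to the nearer of the two):
  {α, β}: total = 1186
  {α, γ}: total = 1260
  {β, γ}: total = 2775
Best pair: {α, β} with total 1186.

{α, β}, total 1186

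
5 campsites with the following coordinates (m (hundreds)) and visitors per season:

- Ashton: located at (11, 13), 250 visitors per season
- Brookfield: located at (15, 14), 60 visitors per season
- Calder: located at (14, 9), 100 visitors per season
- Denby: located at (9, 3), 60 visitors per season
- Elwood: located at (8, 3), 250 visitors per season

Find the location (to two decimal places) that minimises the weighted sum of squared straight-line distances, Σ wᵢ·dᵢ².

The minimiser of Σwᵢ‖p−pᵢ‖² is the weighted centroid p* = (Σwᵢpᵢ)/(Σwᵢ).
Σwᵢ = 720.
Σwᵢxᵢ = 250·11 + 60·15 + 100·14 + 60·9 + 250·8 = 7590.
Σwᵢyᵢ = 250·13 + 60·14 + 100·9 + 60·3 + 250·3 = 5920.
x* = 7590/720 = 10.54, y* = 5920/720 = 8.22.

(10.54, 8.22)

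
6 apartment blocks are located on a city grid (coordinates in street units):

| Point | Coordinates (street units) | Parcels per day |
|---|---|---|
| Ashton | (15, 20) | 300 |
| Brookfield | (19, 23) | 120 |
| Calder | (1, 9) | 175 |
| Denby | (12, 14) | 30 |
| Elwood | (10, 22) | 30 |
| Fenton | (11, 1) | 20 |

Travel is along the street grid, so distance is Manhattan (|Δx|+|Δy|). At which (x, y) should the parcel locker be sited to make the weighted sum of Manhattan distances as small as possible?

(15, 20)

Manhattan distance separates: Σwᵢ(|x−xᵢ|+|y−yᵢ|) = Σwᵢ|x−xᵢ| + Σwᵢ|y−yᵢ|, so x and y are optimised independently as 1-D weighted medians.
Total weight W = 675; half = 337.5.
x-coordinate, sorted with cumulative weight:
  x=1 (Calder, w=175) cum 175
  x=10 (Elwood, w=30) cum 205
  x=11 (Fenton, w=20) cum 225
  x=12 (Denby, w=30) cum 255
  x=15 (Ashton, w=300) cum 555  ← median
  x=19 (Brookfield, w=120) cum 675
⇒ x* = 15
y-coordinate, sorted with cumulative weight:
  y=1 (Fenton, w=20) cum 20
  y=9 (Calder, w=175) cum 195
  y=14 (Denby, w=30) cum 225
  y=20 (Ashton, w=300) cum 525  ← median
  y=22 (Elwood, w=30) cum 555
  y=23 (Brookfield, w=120) cum 675
⇒ y* = 20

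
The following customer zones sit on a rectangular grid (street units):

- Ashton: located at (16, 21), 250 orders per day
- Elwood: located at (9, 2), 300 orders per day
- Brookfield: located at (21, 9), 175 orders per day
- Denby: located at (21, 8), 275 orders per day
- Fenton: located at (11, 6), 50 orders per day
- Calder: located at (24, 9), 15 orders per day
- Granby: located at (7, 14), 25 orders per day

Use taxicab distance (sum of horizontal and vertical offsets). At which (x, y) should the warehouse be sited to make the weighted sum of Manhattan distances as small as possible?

Manhattan distance separates: Σwᵢ(|x−xᵢ|+|y−yᵢ|) = Σwᵢ|x−xᵢ| + Σwᵢ|y−yᵢ|, so x and y are optimised independently as 1-D weighted medians.
Total weight W = 1090; half = 545.
x-coordinate, sorted with cumulative weight:
  x=7 (Granby, w=25) cum 25
  x=9 (Elwood, w=300) cum 325
  x=11 (Fenton, w=50) cum 375
  x=16 (Ashton, w=250) cum 625  ← median
  x=21 (Brookfield, w=175) cum 800
  x=21 (Denby, w=275) cum 1075
  x=24 (Calder, w=15) cum 1090
⇒ x* = 16
y-coordinate, sorted with cumulative weight:
  y=2 (Elwood, w=300) cum 300
  y=6 (Fenton, w=50) cum 350
  y=8 (Denby, w=275) cum 625  ← median
  y=9 (Brookfield, w=175) cum 800
  y=9 (Calder, w=15) cum 815
  y=14 (Granby, w=25) cum 840
  y=21 (Ashton, w=250) cum 1090
⇒ y* = 8

(16, 8)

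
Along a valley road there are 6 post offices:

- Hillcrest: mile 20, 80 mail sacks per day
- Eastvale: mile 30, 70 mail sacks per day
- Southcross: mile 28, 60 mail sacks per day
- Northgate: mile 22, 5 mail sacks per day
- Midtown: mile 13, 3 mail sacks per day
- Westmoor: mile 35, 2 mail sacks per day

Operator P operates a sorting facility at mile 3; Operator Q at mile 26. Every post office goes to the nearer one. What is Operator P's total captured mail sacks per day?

3

The indifferent point is the midpoint (3+26)/2 = 14.5; post offices left of it (closer to Operator P at 3) go to Operator P, those right go to Operator Q.
  Midtown at 13 (w=3) → Operator P
  Hillcrest at 20 (w=80) → Operator Q
  Northgate at 22 (w=5) → Operator Q
  Southcross at 28 (w=60) → Operator Q
  Eastvale at 30 (w=70) → Operator Q
  Westmoor at 35 (w=2) → Operator Q
Operator P captures 3; Operator Q captures 217.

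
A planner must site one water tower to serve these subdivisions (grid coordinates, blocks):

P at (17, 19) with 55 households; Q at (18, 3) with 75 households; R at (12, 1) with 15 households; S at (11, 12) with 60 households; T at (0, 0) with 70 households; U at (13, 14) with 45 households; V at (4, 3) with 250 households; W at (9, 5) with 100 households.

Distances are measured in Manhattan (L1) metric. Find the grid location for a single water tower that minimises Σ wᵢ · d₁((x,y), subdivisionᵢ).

Manhattan distance separates: Σwᵢ(|x−xᵢ|+|y−yᵢ|) = Σwᵢ|x−xᵢ| + Σwᵢ|y−yᵢ|, so x and y are optimised independently as 1-D weighted medians.
Total weight W = 670; half = 335.
x-coordinate, sorted with cumulative weight:
  x=0 (T, w=70) cum 70
  x=4 (V, w=250) cum 320
  x=9 (W, w=100) cum 420  ← median
  x=11 (S, w=60) cum 480
  x=12 (R, w=15) cum 495
  x=13 (U, w=45) cum 540
  x=17 (P, w=55) cum 595
  x=18 (Q, w=75) cum 670
⇒ x* = 9
y-coordinate, sorted with cumulative weight:
  y=0 (T, w=70) cum 70
  y=1 (R, w=15) cum 85
  y=3 (Q, w=75) cum 160
  y=3 (V, w=250) cum 410  ← median
  y=5 (W, w=100) cum 510
  y=12 (S, w=60) cum 570
  y=14 (U, w=45) cum 615
  y=19 (P, w=55) cum 670
⇒ y* = 3

(9, 3)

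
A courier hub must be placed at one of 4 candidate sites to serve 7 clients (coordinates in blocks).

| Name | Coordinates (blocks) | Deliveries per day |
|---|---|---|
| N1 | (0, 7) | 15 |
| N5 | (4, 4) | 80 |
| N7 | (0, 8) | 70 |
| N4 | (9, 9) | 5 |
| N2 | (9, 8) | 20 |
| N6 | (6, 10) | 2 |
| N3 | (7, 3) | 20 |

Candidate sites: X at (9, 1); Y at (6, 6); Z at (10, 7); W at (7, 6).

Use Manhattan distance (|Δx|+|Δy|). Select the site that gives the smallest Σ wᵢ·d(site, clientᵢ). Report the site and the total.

Total weighted distance at each candidate:
  X (9, 1): total = 2269
  Y (6, 6): total = 1203
  Z (10, 7): total = 1849
  W (7, 6): total = 1325
Minimum is at Y with total 1203 blocks.

Y, total 1203 blocks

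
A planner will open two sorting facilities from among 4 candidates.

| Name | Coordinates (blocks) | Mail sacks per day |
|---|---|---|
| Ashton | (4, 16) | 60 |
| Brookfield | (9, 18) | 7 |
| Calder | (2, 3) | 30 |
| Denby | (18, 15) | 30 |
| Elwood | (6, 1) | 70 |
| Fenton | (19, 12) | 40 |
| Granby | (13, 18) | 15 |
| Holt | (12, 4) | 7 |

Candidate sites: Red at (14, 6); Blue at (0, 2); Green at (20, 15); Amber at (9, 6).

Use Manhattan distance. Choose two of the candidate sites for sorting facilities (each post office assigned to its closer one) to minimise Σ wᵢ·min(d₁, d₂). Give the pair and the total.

Evaluate every pair (each demand assigned to the nearer of the two):
  {Blue, Green}: total = 2166
  {Green, Amber}: total = 2249
  {Red, Blue}: total = 2832
  {Red, Green}: total = 2876
  {Red, Amber}: total = 2897
  {Blue, Amber}: total = 3019
Best pair: {Blue, Green} with total 2166.

{Blue, Green}, total 2166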